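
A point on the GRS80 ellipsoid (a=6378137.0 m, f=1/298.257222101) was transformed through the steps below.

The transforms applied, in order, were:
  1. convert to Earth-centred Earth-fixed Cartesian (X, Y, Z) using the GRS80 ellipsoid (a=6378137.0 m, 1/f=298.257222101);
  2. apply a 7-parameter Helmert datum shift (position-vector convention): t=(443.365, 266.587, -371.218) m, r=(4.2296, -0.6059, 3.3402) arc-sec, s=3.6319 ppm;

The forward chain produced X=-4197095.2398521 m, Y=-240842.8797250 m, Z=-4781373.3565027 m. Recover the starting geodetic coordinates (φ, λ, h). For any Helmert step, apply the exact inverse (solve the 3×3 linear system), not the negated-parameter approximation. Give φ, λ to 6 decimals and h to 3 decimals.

φ=-48.861811°, λ=-176.712109°, h=670.404 m

start: X=-4197095.2399, Y=-240842.8797, Z=-4781373.3565 m
→ Helmert⁻¹: X=-4197541.3088, Y=-241138.6541, Z=-4780967.4995
→ geod (Bowring, a=6378137.000): φ=-48.86181100°, λ=-176.71210900°, h=670.4040 m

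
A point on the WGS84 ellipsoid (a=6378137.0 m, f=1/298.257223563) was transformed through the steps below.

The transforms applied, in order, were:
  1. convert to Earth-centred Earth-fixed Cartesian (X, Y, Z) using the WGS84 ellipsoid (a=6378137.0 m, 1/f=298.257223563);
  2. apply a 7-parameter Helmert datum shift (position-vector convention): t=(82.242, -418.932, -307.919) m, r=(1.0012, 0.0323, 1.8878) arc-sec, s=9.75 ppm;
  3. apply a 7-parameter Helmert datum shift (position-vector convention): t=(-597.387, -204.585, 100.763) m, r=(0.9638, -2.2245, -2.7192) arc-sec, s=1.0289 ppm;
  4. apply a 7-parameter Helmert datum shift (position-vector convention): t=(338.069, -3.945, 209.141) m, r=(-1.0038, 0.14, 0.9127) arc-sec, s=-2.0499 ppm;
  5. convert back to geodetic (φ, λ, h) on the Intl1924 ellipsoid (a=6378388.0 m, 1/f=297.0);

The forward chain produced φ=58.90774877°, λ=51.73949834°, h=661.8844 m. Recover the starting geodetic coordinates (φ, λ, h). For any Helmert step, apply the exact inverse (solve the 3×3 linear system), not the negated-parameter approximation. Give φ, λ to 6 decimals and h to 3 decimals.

start: φ=58.907749°, λ=51.739498°, h=661.884 m
→ ECEF (a=6378388.000, f=1/297.0): X=2044972.6991, Y=2593057.7957, Z=5439319.0627
→ Helmert⁻¹: X=2044646.6035, Y=2593031.5390, Z=5439135.0783
→ Helmert⁻¹: X=2045266.3566, Y=2593285.8331, Z=5438994.5441
→ Helmert⁻¹: X=2045187.0607, Y=2593687.1603, Z=5439237.1610
→ geod (Bowring, a=6378137.000): φ=58.90182400°, λ=51.74333900°, h=1099.5980 m

φ=58.901824°, λ=51.743339°, h=1099.598 m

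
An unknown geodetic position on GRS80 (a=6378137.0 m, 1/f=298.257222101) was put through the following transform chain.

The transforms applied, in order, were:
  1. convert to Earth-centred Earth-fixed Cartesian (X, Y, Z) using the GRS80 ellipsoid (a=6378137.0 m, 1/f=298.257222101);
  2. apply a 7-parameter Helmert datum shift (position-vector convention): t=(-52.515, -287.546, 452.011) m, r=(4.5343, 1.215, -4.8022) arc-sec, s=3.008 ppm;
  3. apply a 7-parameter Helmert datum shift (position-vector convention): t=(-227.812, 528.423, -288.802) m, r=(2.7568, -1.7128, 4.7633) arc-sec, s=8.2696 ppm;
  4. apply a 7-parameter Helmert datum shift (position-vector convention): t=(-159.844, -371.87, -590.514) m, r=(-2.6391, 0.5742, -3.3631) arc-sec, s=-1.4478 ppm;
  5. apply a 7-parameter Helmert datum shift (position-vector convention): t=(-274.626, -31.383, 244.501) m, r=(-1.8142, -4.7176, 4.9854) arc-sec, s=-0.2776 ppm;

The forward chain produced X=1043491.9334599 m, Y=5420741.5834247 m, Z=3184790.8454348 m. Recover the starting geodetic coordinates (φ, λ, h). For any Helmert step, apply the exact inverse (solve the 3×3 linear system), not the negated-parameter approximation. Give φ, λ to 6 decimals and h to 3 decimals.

φ=30.147746°, λ=79.095806°, h=593.483 m

start: X=1043491.9335, Y=5420741.5834, Z=3184790.8454 m
→ Helmert⁻¹: X=1043970.7036, Y=5420721.2287, Z=3184571.0291
→ Helmert⁻¹: X=1044034.8029, Y=5421077.2159, Z=3185238.4221
→ Helmert⁻¹: X=1044405.6075, Y=5420522.4231, Z=3185419.7615
→ Helmert⁻¹: X=1044310.0129, Y=5420887.9889, Z=3184845.1548
→ geod (Bowring, a=6378137.000): φ=30.14774600°, λ=79.09580600°, h=593.4830 m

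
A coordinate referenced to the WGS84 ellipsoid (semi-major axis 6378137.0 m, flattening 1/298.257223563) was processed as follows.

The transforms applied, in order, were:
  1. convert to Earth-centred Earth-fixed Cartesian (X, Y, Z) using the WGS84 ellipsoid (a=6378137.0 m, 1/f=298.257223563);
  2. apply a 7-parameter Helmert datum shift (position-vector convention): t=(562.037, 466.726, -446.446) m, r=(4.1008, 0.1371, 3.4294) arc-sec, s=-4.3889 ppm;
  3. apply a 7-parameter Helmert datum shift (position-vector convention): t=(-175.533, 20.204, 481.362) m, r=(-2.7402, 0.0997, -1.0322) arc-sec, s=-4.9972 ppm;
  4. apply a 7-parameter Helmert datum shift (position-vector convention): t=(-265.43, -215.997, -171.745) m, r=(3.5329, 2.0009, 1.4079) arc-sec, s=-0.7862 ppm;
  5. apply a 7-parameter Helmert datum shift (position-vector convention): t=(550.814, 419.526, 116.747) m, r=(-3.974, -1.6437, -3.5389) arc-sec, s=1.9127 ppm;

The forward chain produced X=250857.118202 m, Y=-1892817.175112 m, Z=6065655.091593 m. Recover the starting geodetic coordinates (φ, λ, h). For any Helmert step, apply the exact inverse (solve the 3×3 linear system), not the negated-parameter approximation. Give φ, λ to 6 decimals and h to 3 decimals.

φ=72.631998°, λ=-82.473713°, h=655.105 m

start: X=250857.1182, Y=-1892817.1751, Z=6065655.0916 m
→ Helmert⁻¹: X=250386.6449, Y=-1893345.6447, Z=6065488.2696
→ Helmert⁻¹: X=250580.5096, Y=-1893028.9533, Z=6065699.6380
→ Helmert⁻¹: X=250763.8377, Y=-1893137.9381, Z=6065223.5564
→ Helmert⁻¹: X=250167.3854, Y=-1893496.5400, Z=6065734.4355
→ geod (Bowring, a=6378137.000): φ=72.63199800°, λ=-82.47371300°, h=655.1050 m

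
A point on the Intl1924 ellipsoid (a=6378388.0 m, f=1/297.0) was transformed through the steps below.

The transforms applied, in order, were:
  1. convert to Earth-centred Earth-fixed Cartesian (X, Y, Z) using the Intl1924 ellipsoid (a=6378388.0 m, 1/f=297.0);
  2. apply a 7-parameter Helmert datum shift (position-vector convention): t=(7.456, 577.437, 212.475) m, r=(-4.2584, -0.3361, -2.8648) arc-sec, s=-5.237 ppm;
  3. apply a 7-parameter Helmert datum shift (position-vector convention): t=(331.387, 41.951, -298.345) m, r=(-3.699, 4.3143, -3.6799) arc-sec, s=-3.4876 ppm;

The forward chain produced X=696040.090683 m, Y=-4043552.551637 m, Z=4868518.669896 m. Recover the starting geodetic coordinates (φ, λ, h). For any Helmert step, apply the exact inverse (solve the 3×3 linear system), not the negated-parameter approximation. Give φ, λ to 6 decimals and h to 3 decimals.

φ=50.061949°, λ=-80.239111°, h=1559.225 m

start: X=696040.0907, Y=-4043552.5516, Z=4868518.6699 m
→ Helmert⁻¹: X=695681.4352, Y=-4043683.5067, Z=4868776.0301
→ Helmert⁻¹: X=695741.7275, Y=-4044372.9723, Z=4868504.4209
→ geod (Bowring, a=6378388.000): φ=50.06194900°, λ=-80.23911100°, h=1559.2250 m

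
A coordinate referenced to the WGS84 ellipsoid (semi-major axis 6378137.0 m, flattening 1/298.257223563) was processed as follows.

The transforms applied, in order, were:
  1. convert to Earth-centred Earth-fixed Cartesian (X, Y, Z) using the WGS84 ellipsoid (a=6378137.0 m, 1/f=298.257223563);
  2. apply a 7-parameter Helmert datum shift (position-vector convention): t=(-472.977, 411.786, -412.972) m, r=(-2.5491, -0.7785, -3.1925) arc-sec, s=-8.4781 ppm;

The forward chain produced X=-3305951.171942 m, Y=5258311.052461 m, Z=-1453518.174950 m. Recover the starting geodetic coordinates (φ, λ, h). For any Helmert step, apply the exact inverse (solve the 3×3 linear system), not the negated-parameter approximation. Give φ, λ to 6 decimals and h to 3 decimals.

φ=-13.253577°, λ=122.157143°, h=1370.939 m

start: X=-3305951.1719, Y=5258311.0525, Z=-1453518.1749 m
→ Helmert⁻¹: X=-3305593.0838, Y=5257910.6382, Z=-1453040.0671
→ geod (Bowring, a=6378137.000): φ=-13.25357700°, λ=122.15714300°, h=1370.9390 m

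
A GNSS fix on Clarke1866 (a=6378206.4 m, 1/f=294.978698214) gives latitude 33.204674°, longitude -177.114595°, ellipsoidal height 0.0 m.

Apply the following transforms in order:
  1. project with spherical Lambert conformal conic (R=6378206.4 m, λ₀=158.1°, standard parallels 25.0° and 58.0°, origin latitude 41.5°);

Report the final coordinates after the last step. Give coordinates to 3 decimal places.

E=2207972.676 m, N=-565672.732 m

start: φ=33.204674°, λ=-177.114595°, h=0.000 m
→ lcc (R=6378206.4, λ₀=158.1°): E=2207972.6762, N=-565672.7317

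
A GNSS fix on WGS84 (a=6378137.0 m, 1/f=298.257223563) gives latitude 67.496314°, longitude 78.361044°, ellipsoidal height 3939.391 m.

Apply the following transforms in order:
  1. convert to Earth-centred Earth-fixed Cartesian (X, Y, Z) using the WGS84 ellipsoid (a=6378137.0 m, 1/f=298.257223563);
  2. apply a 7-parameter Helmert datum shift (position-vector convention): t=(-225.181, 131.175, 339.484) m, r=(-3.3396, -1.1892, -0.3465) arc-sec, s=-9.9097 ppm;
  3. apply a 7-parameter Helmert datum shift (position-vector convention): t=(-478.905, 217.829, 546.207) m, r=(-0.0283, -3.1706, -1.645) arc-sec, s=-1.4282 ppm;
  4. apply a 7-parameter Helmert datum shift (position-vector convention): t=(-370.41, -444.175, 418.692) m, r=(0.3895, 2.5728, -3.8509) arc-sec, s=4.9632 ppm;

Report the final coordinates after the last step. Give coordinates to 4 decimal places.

X=493151.1371 m, Y=2399288.7781 m, Z=5874695.9887 m

start: φ=67.496314°, λ=78.361044°, h=3939.391 m
→ ECEF (a=6378137.000, f=1/298.257223563): X=494211.6958, Y=2399328.4151, Z=5873459.4003
→ Helmert 7p (PV): X=493951.7853, Y=2399530.0785, Z=5873704.6826
→ Helmert 7p (PV): X=493401.0240, Y=2399741.3471, Z=5874249.7644
→ Helmert 7p (PV): X=493151.1371, Y=2399288.7781, Z=5874695.9887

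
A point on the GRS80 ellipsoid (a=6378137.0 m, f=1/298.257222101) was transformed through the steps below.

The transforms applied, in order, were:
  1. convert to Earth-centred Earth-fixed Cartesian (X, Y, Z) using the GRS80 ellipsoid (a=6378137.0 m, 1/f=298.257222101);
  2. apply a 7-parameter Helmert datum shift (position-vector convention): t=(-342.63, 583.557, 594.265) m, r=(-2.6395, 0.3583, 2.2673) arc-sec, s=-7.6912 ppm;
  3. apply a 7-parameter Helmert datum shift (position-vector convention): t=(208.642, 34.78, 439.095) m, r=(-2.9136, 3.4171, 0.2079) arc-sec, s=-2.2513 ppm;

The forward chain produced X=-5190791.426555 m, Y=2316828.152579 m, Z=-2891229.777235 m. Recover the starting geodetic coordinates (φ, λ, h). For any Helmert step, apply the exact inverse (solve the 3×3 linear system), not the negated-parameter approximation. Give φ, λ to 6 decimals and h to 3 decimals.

φ=-27.125077°, λ=155.950675°, h=3876.202 m

start: X=-5190791.4266, Y=2316828.1526, Z=-2891229.7772 m
→ Helmert⁻¹: X=-5190961.5138, Y=2316844.6677, Z=-2891728.6520
→ Helmert⁻¹: X=-5190628.3200, Y=2316372.9941, Z=-2892324.5374
→ geod (Bowring, a=6378137.000): φ=-27.12507700°, λ=155.95067500°, h=3876.2020 m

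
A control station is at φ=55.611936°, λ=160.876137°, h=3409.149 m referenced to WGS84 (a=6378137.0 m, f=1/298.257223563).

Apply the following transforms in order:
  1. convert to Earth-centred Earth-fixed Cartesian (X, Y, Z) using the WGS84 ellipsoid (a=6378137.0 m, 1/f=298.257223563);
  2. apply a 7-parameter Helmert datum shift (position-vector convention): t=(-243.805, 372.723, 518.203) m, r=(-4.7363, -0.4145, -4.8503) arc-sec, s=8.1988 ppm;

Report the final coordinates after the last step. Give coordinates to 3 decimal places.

start: φ=55.611936°, λ=160.876137°, h=3409.149 m
→ ECEF (a=6378137.000, f=1/298.257223563): X=-3413140.5942, Y=1183498.1179, Z=5242973.7518
→ Helmert 7p (PV): X=-3413395.0889, Y=1184081.1959, Z=5243500.9060

X=-3413395.089 m, Y=1184081.196 m, Z=5243500.906 m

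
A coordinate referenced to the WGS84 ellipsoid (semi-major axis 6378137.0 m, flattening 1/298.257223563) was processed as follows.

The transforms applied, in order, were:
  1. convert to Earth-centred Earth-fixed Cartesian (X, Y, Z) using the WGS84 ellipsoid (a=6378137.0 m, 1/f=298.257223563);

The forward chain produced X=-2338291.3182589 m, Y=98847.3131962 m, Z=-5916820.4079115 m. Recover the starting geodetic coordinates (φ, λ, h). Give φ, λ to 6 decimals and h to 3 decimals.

φ=-68.550124°, λ=177.579359°, h=3239.174 m

start: X=-2338291.3183, Y=98847.3132, Z=-5916820.4079 m
→ geod (Bowring, a=6378137.000): φ=-68.55012400°, λ=177.57935900°, h=3239.1740 m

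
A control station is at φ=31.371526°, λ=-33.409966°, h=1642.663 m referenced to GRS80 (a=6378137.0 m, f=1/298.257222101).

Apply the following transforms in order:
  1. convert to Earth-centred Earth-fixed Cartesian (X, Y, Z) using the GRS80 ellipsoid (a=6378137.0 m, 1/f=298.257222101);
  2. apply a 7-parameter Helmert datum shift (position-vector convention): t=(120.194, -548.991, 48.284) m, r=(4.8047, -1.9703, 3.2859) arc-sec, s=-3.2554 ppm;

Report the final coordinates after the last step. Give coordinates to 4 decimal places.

start: φ=31.371526°, λ=-33.409966°, h=1642.663 m
→ ECEF (a=6378137.000, f=1/298.257222101): X=4551121.7615, Y=-3002047.8163, Z=3301988.1326
→ Helmert 7p (PV): X=4551243.4223, Y=-3002591.4488, Z=3301999.2117

X=4551243.4223 m, Y=-3002591.4488 m, Z=3301999.2117 m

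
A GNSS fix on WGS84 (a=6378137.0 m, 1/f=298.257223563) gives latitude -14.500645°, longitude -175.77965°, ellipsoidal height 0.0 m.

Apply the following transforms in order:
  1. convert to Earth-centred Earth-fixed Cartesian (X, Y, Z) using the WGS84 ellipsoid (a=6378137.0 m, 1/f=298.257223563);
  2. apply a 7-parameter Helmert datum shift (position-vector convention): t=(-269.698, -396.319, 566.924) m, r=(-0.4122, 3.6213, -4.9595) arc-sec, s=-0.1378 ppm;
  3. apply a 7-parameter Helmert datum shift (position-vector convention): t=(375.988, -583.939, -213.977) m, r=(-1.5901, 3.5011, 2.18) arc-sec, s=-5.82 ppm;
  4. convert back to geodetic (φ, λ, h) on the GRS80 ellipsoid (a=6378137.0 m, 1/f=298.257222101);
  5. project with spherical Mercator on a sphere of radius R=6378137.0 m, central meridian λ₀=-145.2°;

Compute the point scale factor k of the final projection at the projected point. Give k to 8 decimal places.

start: φ=-14.500645°, λ=-175.779650°, h=0.000 m
→ ECEF (a=6378137.000, f=1/298.257223563): X=-6159509.0323, Y=-454525.6244, Z=-1586669.3771
→ Helmert 7p (PV): X=-6159816.6668, Y=-454776.9503, Z=-1585993.1863
→ Helmert 7p (PV): X=-6159426.9424, Y=-455435.5713, Z=-1586089.8720
→ geod (Bowring, a=6378137.000): φ=-14.49560772°, λ=-175.77117545°, h=-159.4404 m
→ into merc (λ₀=-145.2°): φ=-14.49560772°, λ−λ₀=-30.57117545°
scale k = 1.03287984

1.03287984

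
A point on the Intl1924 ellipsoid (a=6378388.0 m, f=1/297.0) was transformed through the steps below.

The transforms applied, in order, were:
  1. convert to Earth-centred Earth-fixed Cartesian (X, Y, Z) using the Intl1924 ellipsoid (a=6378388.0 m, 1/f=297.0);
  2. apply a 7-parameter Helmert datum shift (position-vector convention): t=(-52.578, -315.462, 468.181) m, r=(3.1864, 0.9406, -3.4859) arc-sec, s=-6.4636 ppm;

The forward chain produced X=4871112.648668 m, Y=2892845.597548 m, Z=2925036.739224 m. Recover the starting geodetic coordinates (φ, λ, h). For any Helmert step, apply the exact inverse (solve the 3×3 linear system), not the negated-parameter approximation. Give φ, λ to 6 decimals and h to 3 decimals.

start: X=4871112.6487, Y=2892845.5975, Z=2925036.7392 m
→ Helmert⁻¹: X=4871134.4784, Y=2893307.2616, Z=2924564.9786
→ geod (Bowring, a=6378388.000): φ=27.46036700°, λ=30.70903700°, h=2060.9040 m

φ=27.460367°, λ=30.709037°, h=2060.904 m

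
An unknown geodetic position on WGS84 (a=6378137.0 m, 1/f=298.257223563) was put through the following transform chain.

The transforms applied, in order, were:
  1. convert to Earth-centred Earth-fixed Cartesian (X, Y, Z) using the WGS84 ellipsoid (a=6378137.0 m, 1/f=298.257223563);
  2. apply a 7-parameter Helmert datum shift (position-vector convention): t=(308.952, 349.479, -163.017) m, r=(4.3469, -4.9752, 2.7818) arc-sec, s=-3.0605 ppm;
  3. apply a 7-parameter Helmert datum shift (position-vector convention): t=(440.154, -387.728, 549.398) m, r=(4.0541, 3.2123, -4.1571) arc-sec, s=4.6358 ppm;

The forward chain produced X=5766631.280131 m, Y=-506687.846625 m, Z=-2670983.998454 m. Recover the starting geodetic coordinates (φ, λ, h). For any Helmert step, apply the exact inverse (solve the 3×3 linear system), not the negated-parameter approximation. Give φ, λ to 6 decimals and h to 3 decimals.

φ=-24.921673°, λ=-5.022408°, h=442.361 m

start: X=5766631.2801, Y=-506687.8466, Z=-2670983.9985 m
→ Helmert⁻¹: X=5766216.2019, Y=-506234.0645, Z=-2671421.2607
→ Helmert⁻¹: X=5765853.6274, Y=-506719.1533, Z=-2671394.8153
→ geod (Bowring, a=6378137.000): φ=-24.92167300°, λ=-5.02240800°, h=442.3610 m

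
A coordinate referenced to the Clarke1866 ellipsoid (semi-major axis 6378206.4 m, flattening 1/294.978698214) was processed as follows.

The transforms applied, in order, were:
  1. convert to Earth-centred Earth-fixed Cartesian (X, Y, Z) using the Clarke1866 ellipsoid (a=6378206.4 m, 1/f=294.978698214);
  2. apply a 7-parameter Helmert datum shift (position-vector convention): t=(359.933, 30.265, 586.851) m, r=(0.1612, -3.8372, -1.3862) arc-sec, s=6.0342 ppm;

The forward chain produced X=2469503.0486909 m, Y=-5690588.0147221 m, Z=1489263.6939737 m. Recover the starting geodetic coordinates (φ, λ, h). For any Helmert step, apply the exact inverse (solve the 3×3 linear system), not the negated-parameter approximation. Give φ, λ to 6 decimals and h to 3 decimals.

start: X=2469503.0487, Y=-5690588.0147, Z=1489263.6940 m
→ Helmert⁻¹: X=2469194.1532, Y=-5690566.1840, Z=1488626.3723
→ geod (Bowring, a=6378206.400): φ=13.58306900°, λ=-66.54349100°, h=2276.9620 m

φ=13.583069°, λ=-66.543491°, h=2276.962 m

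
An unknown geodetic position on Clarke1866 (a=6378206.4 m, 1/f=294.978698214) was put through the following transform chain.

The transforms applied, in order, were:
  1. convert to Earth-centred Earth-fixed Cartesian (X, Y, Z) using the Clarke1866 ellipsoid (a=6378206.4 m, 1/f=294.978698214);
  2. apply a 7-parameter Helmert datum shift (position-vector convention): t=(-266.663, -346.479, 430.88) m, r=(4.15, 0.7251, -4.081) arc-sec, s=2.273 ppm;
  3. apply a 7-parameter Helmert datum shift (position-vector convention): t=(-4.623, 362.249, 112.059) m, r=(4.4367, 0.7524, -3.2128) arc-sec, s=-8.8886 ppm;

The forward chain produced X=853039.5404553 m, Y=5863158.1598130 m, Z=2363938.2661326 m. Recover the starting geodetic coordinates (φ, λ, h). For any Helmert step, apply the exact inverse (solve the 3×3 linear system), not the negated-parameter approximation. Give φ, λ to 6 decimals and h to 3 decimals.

start: X=853039.5405, Y=5863158.1598, Z=2363938.2661 m
→ Helmert⁻¹: X=852951.8024, Y=5862912.1520, Z=2363724.2201
→ Helmert⁻¹: X=853092.2115, Y=5863309.7290, Z=2363172.9989
→ geod (Bowring, a=6378206.400): φ=21.87847700°, λ=81.72174200°, h=3704.7120 m

φ=21.878477°, λ=81.721742°, h=3704.712 m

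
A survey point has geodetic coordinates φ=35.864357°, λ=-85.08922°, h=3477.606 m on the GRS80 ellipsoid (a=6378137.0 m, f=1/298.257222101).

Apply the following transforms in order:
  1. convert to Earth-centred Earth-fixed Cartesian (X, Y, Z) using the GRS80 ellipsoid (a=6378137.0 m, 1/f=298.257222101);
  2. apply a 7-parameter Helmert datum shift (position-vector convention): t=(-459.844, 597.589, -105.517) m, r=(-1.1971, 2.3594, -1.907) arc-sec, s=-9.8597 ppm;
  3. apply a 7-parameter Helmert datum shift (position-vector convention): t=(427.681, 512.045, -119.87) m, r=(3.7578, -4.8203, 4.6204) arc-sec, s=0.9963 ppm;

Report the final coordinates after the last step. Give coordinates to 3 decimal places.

start: φ=35.864357°, λ=-85.089220°, h=3477.606 m
→ ECEF (a=6378137.000, f=1/298.257222101): X=443229.4501, Y=-5158643.1000, Z=3718042.4101
→ Helmert 7p (PV): X=442760.0718, Y=-5157977.1679, Z=3717925.1033
→ Helmert 7p (PV): X=443216.8484, Y=-5157528.0782, Z=3717725.3147

X=443216.848 m, Y=-5157528.078 m, Z=3717725.315 m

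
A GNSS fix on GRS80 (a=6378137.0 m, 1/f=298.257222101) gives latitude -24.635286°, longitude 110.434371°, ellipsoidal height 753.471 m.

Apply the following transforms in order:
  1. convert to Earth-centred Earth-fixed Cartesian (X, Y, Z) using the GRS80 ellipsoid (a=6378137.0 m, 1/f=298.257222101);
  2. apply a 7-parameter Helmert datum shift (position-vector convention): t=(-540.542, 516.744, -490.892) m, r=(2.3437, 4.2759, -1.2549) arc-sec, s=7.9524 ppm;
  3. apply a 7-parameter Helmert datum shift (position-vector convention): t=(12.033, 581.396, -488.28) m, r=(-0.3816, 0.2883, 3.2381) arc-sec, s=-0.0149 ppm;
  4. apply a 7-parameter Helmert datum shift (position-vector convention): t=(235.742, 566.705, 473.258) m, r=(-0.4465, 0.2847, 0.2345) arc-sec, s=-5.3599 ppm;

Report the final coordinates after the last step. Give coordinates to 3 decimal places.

start: φ=-24.635286°, λ=110.434371°, h=753.471 m
→ ECEF (a=6378137.000, f=1/298.257222101): X=-2025556.7683, Y=5436573.4537, Z=-2642720.1245
→ Helmert 7p (PV): X=-2026135.1267, Y=5437175.7833, Z=-2643128.2681
→ Helmert 7p (PV): X=-2026212.1148, Y=5437720.4006, Z=-2643623.7358
→ Helmert 7p (PV): X=-2025975.3434, Y=5438249.9338, Z=-2643145.2825

X=-2025975.343 m, Y=5438249.934 m, Z=-2643145.282 m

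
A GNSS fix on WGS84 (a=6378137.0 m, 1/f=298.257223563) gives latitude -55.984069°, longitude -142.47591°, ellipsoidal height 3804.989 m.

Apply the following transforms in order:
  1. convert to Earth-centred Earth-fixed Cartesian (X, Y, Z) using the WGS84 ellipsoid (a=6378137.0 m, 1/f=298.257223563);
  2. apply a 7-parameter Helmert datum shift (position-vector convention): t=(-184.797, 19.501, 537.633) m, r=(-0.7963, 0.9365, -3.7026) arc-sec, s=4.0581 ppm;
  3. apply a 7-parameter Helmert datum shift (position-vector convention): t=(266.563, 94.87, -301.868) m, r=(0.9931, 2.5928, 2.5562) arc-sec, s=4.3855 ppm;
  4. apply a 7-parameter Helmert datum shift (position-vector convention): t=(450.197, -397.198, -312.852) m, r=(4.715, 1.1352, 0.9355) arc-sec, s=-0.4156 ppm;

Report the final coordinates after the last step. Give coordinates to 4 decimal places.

start: φ=-55.984069°, λ=-142.475910°, h=3804.989 m
→ ECEF (a=6378137.000, f=1/298.257223563): X=-2838052.3308, Y=-2179610.5968, Z=-5266604.0312
→ Helmert 7p (PV): X=-2838311.6826, Y=-2179569.3278, Z=-5266066.4705
→ Helmert 7p (PV): X=-2838096.7520, Y=-2179493.8366, Z=-5266366.2483
→ Helmert 7p (PV): X=-2837664.4745, Y=-2179782.6171, Z=-5266711.1128

X=-2837664.4745 m, Y=-2179782.6171 m, Z=-5266711.1128 m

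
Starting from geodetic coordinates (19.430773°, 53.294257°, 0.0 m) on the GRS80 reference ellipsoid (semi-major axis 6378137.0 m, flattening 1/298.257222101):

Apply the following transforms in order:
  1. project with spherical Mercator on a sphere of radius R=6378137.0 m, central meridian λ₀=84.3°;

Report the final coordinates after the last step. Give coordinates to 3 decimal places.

E=-3451543.522 m, N=2205718.696 m

start: φ=19.430773°, λ=53.294257°, h=0.000 m
→ merc (R=6378137.0, λ₀=84.3°): E=-3451543.5224, N=2205718.6957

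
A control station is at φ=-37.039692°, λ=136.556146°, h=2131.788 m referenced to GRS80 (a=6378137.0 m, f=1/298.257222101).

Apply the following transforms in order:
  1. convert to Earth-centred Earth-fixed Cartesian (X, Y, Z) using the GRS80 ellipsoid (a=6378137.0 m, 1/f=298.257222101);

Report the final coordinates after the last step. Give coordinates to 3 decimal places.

start: φ=-37.039692°, λ=136.556146°, h=2131.788 m
→ ECEF (a=6378137.000, f=1/298.257222101): X=-3702152.5362, Y=3506323.1110, Z=-3822194.3039

X=-3702152.536 m, Y=3506323.111 m, Z=-3822194.304 m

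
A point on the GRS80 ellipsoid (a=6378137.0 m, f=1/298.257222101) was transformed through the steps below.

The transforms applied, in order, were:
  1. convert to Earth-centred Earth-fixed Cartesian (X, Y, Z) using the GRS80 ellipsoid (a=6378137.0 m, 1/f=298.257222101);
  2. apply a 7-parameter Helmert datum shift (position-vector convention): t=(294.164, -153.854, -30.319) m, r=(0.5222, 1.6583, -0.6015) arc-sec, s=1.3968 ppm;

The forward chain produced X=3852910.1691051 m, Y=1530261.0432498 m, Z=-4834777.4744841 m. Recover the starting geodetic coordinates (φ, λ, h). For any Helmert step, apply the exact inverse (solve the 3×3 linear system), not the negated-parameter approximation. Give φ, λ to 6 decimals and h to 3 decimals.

start: X=3852910.1691, Y=1530261.0432, Z=-4834777.4745 m
→ Helmert⁻¹: X=3852645.0303, Y=1530411.7544, Z=-4834713.3029
→ geod (Bowring, a=6378137.000): φ=-49.57883200°, λ=21.66478900°, h=2846.3070 m

φ=-49.578832°, λ=21.664789°, h=2846.307 m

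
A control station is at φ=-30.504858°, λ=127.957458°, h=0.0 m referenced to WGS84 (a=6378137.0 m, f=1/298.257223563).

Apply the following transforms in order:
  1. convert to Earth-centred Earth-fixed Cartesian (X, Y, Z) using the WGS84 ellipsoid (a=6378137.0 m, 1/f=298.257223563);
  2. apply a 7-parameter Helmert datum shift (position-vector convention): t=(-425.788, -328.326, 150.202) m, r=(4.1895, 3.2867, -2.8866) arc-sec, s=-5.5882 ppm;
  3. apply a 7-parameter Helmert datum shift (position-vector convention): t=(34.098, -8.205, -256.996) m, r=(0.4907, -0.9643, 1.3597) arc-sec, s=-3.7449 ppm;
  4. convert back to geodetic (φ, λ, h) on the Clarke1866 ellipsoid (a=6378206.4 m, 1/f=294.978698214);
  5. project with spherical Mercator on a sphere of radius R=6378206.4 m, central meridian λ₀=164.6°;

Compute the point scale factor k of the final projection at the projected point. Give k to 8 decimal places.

start: φ=-30.504858°, λ=127.957458°, h=0.000 m
→ ECEF (a=6378137.000, f=1/298.257223563): X=-3382956.0628, Y=4336619.4678, Z=-3218718.5753
→ Helmert 7p (PV): X=-3383353.5451, Y=4336379.6268, Z=-3218408.3997
→ Helmert 7p (PV): X=-3383320.3159, Y=4336340.5360, Z=-3218658.8443
→ geod (Bowring, a=6378206.400): φ=-30.50624900°, λ=127.96223710°, h=-35.0070 m
→ into merc (λ₀=164.6°): φ=-30.50624900°, λ−λ₀=-36.63776290°
scale k = 1.16066668

1.16066668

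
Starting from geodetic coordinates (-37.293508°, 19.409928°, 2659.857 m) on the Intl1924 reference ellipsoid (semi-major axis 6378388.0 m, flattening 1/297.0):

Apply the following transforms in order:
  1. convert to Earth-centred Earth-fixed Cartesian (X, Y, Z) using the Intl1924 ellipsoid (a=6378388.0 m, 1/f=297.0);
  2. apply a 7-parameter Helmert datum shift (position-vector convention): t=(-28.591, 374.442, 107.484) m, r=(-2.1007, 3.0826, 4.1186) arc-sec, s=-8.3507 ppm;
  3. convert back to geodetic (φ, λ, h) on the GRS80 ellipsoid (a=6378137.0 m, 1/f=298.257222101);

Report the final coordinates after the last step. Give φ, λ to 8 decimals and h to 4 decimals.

start: φ=-37.293508°, λ=19.409928°, h=2659.857 m
→ ECEF (a=6378388.000, f=1/297.0): X=4793792.8158, Y=1689094.6583, Z=-3845030.6889
→ Helmert 7p (PV): X=4793633.0035, Y=1689511.5553, Z=-3844979.9406
→ geod (Bowring, a=6378137.000): φ=-37.29241819°, λ=19.41495919°, h=2836.9611 m

φ=-37.29241819°, λ=19.41495919°, h=2836.9611 m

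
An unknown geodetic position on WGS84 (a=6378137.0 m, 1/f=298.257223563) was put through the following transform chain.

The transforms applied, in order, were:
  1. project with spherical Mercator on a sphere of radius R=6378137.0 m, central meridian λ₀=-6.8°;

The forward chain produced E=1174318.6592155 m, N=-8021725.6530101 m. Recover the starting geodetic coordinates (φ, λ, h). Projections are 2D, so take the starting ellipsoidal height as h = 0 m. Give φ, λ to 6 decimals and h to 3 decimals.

φ=-58.258066°, λ=3.749084°, h=0.000 m

start: E=1174318.6592, N=-8021725.6530 m
→ merc⁻¹: φ=-58.25806600°, λ=3.74908400°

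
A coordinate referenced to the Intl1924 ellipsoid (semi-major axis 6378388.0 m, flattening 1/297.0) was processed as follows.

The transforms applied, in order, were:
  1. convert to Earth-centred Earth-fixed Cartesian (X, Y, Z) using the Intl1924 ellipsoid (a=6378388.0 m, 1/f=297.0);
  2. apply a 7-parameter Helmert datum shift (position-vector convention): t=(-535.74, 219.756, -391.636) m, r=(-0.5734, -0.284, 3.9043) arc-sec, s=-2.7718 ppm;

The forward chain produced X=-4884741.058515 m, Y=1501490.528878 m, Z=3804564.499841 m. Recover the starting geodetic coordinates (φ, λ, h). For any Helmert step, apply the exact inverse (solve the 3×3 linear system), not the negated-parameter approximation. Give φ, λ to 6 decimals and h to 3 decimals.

φ=36.858648°, λ=162.913019°, h=105.448 m

start: X=-4884741.0585, Y=1501490.5289, Z=3804564.4998 m
→ Helmert⁻¹: X=-4884185.1991, Y=1501356.8073, Z=3804977.5810
→ geod (Bowring, a=6378388.000): φ=36.85864800°, λ=162.91301900°, h=105.4480 m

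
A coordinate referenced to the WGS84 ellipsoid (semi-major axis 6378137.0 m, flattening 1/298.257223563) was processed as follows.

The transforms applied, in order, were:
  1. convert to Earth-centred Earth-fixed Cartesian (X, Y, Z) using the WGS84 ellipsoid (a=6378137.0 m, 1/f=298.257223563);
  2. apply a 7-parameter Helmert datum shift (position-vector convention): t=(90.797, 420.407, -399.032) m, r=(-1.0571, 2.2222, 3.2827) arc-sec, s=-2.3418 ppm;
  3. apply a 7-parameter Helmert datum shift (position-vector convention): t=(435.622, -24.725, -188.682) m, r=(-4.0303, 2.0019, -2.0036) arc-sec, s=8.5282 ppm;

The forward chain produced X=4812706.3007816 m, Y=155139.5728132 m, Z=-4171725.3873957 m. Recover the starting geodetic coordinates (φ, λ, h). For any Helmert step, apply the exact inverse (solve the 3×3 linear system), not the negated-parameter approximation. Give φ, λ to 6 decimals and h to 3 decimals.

φ=-41.092980°, λ=1.842645°, h=1215.230 m

start: X=4812706.3008, Y=155139.5728, Z=-4171725.3874 m
→ Helmert⁻¹: X=4812268.6166, Y=155291.2275, Z=-4171451.3903
→ Helmert⁻¹: X=4812236.4892, Y=154815.9728, Z=-4171009.4879
→ geod (Bowring, a=6378137.000): φ=-41.09298000°, λ=1.84264500°, h=1215.2300 m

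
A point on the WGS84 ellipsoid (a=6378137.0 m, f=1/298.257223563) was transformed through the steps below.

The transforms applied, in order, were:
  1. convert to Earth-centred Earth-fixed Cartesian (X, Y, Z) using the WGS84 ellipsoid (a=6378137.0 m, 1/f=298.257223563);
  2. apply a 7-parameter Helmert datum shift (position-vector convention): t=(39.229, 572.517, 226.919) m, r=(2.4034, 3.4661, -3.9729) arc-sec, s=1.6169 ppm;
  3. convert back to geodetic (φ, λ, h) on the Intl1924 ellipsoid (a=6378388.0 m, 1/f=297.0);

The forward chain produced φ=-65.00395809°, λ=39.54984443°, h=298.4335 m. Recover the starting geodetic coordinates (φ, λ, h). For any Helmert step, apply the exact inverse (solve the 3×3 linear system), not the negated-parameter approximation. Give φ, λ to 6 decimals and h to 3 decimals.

φ=-65.007082°, λ=39.539715°, h=502.914 m

start: φ=-65.003958°, λ=39.549844°, h=298.434 m
→ ECEF (a=6378388.000, f=1/297.0): X=2084068.1853, Y=1721020.4677, Z=-5758296.6809
→ Helmert⁻¹: X=2084089.2160, Y=1720418.2128, Z=-5758499.3140
→ geod (Bowring, a=6378137.000): φ=-65.00708200°, λ=39.53971500°, h=502.9140 m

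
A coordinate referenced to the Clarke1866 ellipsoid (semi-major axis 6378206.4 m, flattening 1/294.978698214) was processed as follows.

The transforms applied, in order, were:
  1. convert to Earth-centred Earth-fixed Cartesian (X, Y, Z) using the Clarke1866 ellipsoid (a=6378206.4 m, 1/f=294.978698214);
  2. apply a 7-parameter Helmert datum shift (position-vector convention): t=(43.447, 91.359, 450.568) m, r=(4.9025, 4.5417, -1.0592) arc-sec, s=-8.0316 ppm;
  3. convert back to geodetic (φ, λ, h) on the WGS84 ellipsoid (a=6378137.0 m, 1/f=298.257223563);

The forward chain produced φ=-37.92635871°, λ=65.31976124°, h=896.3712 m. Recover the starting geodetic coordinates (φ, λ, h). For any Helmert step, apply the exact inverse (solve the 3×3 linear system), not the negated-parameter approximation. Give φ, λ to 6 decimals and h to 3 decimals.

start: φ=-37.926359°, λ=65.319761°, h=896.371 m
→ ECEF (a=6378137.000, f=1/298.257223563): X=2103704.2889, Y=4577939.5561, Z=-3899550.5900
→ Helmert⁻¹: X=2103740.1054, Y=4577803.0704, Z=-3900094.9649
→ geod (Bowring, a=6378206.400): φ=-37.93290700°, λ=65.31874300°, h=1165.2770 m

φ=-37.932907°, λ=65.318743°, h=1165.277 m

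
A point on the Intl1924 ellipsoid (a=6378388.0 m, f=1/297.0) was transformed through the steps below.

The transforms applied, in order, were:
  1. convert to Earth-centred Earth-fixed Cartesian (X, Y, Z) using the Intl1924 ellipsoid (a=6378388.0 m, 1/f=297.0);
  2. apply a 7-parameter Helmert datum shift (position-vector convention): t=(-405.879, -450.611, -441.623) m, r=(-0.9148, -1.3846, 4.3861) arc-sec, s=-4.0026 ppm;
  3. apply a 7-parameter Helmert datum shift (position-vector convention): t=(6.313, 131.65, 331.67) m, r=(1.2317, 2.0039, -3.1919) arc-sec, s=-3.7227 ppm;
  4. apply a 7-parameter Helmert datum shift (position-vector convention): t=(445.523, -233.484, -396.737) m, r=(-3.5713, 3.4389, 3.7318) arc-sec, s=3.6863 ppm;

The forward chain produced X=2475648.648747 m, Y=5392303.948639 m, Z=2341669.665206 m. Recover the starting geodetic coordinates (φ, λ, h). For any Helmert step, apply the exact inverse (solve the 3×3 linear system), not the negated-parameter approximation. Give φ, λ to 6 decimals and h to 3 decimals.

start: X=2475648.6487, Y=5392303.9486, Z=2341669.6652 m
→ Helmert⁻¹: X=2475252.5132, Y=5392432.2182, Z=2342192.4021
→ Helmert⁻¹: X=2475149.2175, Y=5392372.9288, Z=2341861.2964
→ Helmert⁻¹: X=2475695.4029, Y=5392782.0927, Z=2342319.5935
→ geod (Bowring, a=6378388.000): φ=21.67313200°, λ=65.34129300°, h=3989.1000 m

φ=21.673132°, λ=65.341293°, h=3989.100 m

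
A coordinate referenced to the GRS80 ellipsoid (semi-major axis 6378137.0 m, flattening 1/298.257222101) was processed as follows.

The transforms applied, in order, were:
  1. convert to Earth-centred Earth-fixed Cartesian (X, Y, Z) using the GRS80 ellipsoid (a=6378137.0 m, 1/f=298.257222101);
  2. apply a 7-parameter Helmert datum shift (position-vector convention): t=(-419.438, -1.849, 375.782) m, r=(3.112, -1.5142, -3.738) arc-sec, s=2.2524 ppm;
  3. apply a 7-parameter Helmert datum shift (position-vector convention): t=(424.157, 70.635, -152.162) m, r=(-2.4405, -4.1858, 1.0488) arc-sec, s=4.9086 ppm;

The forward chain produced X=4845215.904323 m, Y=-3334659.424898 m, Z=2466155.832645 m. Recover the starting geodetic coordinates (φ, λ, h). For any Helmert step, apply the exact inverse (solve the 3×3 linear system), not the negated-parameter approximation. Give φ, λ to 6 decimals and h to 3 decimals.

φ=22.881777°, λ=-34.536598°, h=2903.754 m

start: X=4845215.9043, Y=-3334659.4249, Z=2466155.8326 m
→ Helmert⁻¹: X=4844801.0565, Y=-3334767.5049, Z=2466158.1149
→ Helmert⁻¹: X=4845288.1140, Y=-3334633.1344, Z=2465791.5204
→ geod (Bowring, a=6378137.000): φ=22.88177700°, λ=-34.53659800°, h=2903.7540 m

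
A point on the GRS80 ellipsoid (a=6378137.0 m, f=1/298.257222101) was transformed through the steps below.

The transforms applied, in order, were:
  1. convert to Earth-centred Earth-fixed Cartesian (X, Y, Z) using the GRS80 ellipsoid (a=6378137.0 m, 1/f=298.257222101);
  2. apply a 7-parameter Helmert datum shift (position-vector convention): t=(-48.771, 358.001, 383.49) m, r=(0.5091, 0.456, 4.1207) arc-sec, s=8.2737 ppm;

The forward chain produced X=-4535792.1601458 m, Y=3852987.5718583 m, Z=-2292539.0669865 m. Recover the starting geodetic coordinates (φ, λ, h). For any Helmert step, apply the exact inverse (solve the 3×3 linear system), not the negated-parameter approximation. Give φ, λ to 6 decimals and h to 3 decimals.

start: X=-4535792.1601, Y=3852987.5719, Z=-2292539.0670 m
→ Helmert⁻¹: X=-4535623.8252, Y=3852682.6477, Z=-2292923.1225
→ geod (Bowring, a=6378137.000): φ=-21.20091400°, λ=139.65451900°, h=2142.3370 m

φ=-21.200914°, λ=139.654519°, h=2142.337 m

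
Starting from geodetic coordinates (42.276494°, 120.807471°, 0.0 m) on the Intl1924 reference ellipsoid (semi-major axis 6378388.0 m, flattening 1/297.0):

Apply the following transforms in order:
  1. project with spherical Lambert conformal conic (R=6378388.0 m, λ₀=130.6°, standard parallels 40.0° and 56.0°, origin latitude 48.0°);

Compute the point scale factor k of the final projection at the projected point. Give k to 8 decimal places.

start: φ=42.276494°, λ=120.807471°, h=0.000 m
→ into lcc (λ₀=130.6°): φ=42.27649400°, λ−λ₀=-9.79252900°
scale k = 0.99538462

0.99538462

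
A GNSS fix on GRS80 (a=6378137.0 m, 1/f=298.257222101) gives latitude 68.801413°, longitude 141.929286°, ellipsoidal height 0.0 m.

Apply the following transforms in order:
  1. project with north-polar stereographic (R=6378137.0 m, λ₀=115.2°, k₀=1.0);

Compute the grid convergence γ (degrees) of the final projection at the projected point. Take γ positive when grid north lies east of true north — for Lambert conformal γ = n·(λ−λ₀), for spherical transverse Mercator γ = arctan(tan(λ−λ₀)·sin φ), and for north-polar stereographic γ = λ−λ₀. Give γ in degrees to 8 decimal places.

26.72928600

start: φ=68.801413°, λ=141.929286°, h=0.000 m
→ into stereo (λ₀=115.2°): φ=68.80141300°, λ−λ₀=26.72928600°
convergence γ = 26.72928600°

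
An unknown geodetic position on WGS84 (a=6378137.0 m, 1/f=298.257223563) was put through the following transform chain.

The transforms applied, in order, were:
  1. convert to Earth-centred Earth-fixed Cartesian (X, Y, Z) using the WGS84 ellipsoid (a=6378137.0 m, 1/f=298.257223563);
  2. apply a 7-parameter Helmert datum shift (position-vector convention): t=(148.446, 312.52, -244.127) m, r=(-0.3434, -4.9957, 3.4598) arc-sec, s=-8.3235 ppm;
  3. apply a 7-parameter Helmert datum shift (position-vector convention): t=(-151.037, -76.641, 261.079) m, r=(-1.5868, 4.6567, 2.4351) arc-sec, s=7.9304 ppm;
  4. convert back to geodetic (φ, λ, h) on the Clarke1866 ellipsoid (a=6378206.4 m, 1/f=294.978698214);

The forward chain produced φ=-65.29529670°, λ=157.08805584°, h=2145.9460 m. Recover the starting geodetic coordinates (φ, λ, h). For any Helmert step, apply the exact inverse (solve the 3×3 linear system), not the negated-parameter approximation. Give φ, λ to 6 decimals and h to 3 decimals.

φ=-65.294210°, λ=157.090065°, h=1997.536 m

start: φ=-65.295297°, λ=157.088056°, h=2145.946 m
→ ECEF (a=6378206.400, f=1/294.978698214): X=-2463117.6754, Y=1041066.7910, Z=-5773305.8222
→ Helmert⁻¹: X=-2462804.4681, Y=1041208.6667, Z=-5773568.7059
→ Helmert⁻¹: X=-2463095.7827, Y=1040955.7373, Z=-5773311.2447
→ geod (Bowring, a=6378137.000): φ=-65.29421000°, λ=157.09006500°, h=1997.5360 m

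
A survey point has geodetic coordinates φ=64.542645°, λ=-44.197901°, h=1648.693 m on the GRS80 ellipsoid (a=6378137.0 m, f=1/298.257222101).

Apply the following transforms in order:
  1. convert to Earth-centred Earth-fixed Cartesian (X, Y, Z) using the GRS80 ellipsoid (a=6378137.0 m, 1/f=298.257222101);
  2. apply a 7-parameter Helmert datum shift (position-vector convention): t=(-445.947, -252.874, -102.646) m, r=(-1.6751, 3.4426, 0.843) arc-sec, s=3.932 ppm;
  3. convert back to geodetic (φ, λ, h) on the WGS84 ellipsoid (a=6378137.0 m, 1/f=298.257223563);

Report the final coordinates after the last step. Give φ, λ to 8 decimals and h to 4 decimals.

φ=64.54305016°, λ=-44.20583535°, h=1519.2862 m

start: φ=64.542645°, λ=-44.197901°, h=1648.693 m
→ ECEF (a=6378137.000, f=1/298.257222101): X=1971426.5351, Y=-1916988.0195, Z=5737464.8872
→ Helmert 7p (PV): X=1971091.9342, Y=-1917193.7791, Z=5737367.4654
→ geod (Bowring, a=6378137.000): φ=64.54305016°, λ=-44.20583535°, h=1519.2862 m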